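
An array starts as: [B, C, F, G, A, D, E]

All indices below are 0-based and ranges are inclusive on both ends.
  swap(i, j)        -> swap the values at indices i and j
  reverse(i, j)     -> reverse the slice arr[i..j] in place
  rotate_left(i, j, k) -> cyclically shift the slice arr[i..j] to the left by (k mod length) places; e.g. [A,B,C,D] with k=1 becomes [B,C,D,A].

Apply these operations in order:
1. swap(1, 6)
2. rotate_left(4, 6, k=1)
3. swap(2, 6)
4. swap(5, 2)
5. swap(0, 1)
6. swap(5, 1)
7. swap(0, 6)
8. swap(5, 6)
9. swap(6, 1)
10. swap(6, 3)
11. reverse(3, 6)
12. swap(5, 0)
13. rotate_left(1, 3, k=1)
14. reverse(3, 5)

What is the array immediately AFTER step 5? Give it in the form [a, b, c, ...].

Answer: [E, B, C, G, D, A, F]

Derivation:
After 1 (swap(1, 6)): [B, E, F, G, A, D, C]
After 2 (rotate_left(4, 6, k=1)): [B, E, F, G, D, C, A]
After 3 (swap(2, 6)): [B, E, A, G, D, C, F]
After 4 (swap(5, 2)): [B, E, C, G, D, A, F]
After 5 (swap(0, 1)): [E, B, C, G, D, A, F]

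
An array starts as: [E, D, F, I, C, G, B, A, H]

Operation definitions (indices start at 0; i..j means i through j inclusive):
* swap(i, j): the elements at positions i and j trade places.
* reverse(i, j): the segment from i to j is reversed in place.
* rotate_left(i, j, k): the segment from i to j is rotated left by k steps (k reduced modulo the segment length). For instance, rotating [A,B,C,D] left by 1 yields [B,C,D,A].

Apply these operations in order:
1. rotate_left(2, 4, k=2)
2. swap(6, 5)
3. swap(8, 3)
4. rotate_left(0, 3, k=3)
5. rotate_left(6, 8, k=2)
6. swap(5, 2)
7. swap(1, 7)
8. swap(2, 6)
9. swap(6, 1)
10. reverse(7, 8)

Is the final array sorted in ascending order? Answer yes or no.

After 1 (rotate_left(2, 4, k=2)): [E, D, C, F, I, G, B, A, H]
After 2 (swap(6, 5)): [E, D, C, F, I, B, G, A, H]
After 3 (swap(8, 3)): [E, D, C, H, I, B, G, A, F]
After 4 (rotate_left(0, 3, k=3)): [H, E, D, C, I, B, G, A, F]
After 5 (rotate_left(6, 8, k=2)): [H, E, D, C, I, B, F, G, A]
After 6 (swap(5, 2)): [H, E, B, C, I, D, F, G, A]
After 7 (swap(1, 7)): [H, G, B, C, I, D, F, E, A]
After 8 (swap(2, 6)): [H, G, F, C, I, D, B, E, A]
After 9 (swap(6, 1)): [H, B, F, C, I, D, G, E, A]
After 10 (reverse(7, 8)): [H, B, F, C, I, D, G, A, E]

Answer: no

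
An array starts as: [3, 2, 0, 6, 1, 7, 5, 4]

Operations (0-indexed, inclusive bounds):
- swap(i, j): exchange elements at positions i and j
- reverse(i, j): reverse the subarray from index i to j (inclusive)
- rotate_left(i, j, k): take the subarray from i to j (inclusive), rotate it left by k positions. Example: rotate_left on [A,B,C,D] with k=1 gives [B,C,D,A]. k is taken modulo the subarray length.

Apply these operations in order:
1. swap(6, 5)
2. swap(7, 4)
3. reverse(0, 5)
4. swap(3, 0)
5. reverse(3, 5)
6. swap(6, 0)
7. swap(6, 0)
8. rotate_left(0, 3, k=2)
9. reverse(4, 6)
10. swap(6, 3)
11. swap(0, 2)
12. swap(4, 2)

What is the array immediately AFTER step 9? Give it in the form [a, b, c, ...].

After 1 (swap(6, 5)): [3, 2, 0, 6, 1, 5, 7, 4]
After 2 (swap(7, 4)): [3, 2, 0, 6, 4, 5, 7, 1]
After 3 (reverse(0, 5)): [5, 4, 6, 0, 2, 3, 7, 1]
After 4 (swap(3, 0)): [0, 4, 6, 5, 2, 3, 7, 1]
After 5 (reverse(3, 5)): [0, 4, 6, 3, 2, 5, 7, 1]
After 6 (swap(6, 0)): [7, 4, 6, 3, 2, 5, 0, 1]
After 7 (swap(6, 0)): [0, 4, 6, 3, 2, 5, 7, 1]
After 8 (rotate_left(0, 3, k=2)): [6, 3, 0, 4, 2, 5, 7, 1]
After 9 (reverse(4, 6)): [6, 3, 0, 4, 7, 5, 2, 1]

Answer: [6, 3, 0, 4, 7, 5, 2, 1]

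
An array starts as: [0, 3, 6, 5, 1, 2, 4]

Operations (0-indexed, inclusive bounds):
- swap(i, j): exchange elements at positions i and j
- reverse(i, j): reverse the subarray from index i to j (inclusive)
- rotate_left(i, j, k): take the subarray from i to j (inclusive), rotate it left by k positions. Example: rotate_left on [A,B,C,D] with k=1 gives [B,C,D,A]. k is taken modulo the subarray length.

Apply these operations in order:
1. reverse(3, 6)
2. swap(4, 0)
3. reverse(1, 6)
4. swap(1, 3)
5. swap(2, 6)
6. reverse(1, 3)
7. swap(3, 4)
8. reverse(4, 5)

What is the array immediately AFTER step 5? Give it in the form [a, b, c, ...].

Answer: [2, 0, 3, 5, 4, 6, 1]

Derivation:
After 1 (reverse(3, 6)): [0, 3, 6, 4, 2, 1, 5]
After 2 (swap(4, 0)): [2, 3, 6, 4, 0, 1, 5]
After 3 (reverse(1, 6)): [2, 5, 1, 0, 4, 6, 3]
After 4 (swap(1, 3)): [2, 0, 1, 5, 4, 6, 3]
After 5 (swap(2, 6)): [2, 0, 3, 5, 4, 6, 1]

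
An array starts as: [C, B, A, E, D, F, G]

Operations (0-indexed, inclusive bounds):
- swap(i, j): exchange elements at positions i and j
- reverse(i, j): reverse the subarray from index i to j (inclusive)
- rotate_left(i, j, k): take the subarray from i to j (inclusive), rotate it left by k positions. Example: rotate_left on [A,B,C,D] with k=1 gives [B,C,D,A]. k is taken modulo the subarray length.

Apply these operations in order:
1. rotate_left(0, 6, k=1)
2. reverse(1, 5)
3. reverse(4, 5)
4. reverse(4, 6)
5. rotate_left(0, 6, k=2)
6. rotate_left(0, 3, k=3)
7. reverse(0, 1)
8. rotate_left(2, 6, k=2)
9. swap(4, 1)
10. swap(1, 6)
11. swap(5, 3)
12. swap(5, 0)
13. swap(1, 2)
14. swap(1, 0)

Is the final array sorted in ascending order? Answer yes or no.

Answer: yes

Derivation:
After 1 (rotate_left(0, 6, k=1)): [B, A, E, D, F, G, C]
After 2 (reverse(1, 5)): [B, G, F, D, E, A, C]
After 3 (reverse(4, 5)): [B, G, F, D, A, E, C]
After 4 (reverse(4, 6)): [B, G, F, D, C, E, A]
After 5 (rotate_left(0, 6, k=2)): [F, D, C, E, A, B, G]
After 6 (rotate_left(0, 3, k=3)): [E, F, D, C, A, B, G]
After 7 (reverse(0, 1)): [F, E, D, C, A, B, G]
After 8 (rotate_left(2, 6, k=2)): [F, E, A, B, G, D, C]
After 9 (swap(4, 1)): [F, G, A, B, E, D, C]
After 10 (swap(1, 6)): [F, C, A, B, E, D, G]
After 11 (swap(5, 3)): [F, C, A, D, E, B, G]
After 12 (swap(5, 0)): [B, C, A, D, E, F, G]
After 13 (swap(1, 2)): [B, A, C, D, E, F, G]
After 14 (swap(1, 0)): [A, B, C, D, E, F, G]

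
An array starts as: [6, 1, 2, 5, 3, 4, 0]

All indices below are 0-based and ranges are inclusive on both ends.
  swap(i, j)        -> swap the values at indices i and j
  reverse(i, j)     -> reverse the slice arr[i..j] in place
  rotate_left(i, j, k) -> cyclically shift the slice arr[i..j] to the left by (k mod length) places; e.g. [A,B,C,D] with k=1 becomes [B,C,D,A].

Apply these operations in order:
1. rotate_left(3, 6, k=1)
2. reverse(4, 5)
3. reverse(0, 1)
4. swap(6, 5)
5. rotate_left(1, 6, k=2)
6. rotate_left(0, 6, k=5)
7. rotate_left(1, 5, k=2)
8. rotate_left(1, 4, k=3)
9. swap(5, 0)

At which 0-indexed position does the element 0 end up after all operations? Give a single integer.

Answer: 3

Derivation:
After 1 (rotate_left(3, 6, k=1)): [6, 1, 2, 3, 4, 0, 5]
After 2 (reverse(4, 5)): [6, 1, 2, 3, 0, 4, 5]
After 3 (reverse(0, 1)): [1, 6, 2, 3, 0, 4, 5]
After 4 (swap(6, 5)): [1, 6, 2, 3, 0, 5, 4]
After 5 (rotate_left(1, 6, k=2)): [1, 3, 0, 5, 4, 6, 2]
After 6 (rotate_left(0, 6, k=5)): [6, 2, 1, 3, 0, 5, 4]
After 7 (rotate_left(1, 5, k=2)): [6, 3, 0, 5, 2, 1, 4]
After 8 (rotate_left(1, 4, k=3)): [6, 2, 3, 0, 5, 1, 4]
After 9 (swap(5, 0)): [1, 2, 3, 0, 5, 6, 4]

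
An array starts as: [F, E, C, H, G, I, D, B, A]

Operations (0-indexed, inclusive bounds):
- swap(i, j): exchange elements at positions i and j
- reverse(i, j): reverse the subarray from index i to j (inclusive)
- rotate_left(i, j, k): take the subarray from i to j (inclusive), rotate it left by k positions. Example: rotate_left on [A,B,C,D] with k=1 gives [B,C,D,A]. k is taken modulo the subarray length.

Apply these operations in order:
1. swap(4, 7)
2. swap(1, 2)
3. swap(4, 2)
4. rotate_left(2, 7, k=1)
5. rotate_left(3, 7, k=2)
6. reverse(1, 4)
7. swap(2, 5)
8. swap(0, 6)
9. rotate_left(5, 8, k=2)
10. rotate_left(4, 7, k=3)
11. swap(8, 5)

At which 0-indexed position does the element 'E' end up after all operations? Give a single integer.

After 1 (swap(4, 7)): [F, E, C, H, B, I, D, G, A]
After 2 (swap(1, 2)): [F, C, E, H, B, I, D, G, A]
After 3 (swap(4, 2)): [F, C, B, H, E, I, D, G, A]
After 4 (rotate_left(2, 7, k=1)): [F, C, H, E, I, D, G, B, A]
After 5 (rotate_left(3, 7, k=2)): [F, C, H, D, G, B, E, I, A]
After 6 (reverse(1, 4)): [F, G, D, H, C, B, E, I, A]
After 7 (swap(2, 5)): [F, G, B, H, C, D, E, I, A]
After 8 (swap(0, 6)): [E, G, B, H, C, D, F, I, A]
After 9 (rotate_left(5, 8, k=2)): [E, G, B, H, C, I, A, D, F]
After 10 (rotate_left(4, 7, k=3)): [E, G, B, H, D, C, I, A, F]
After 11 (swap(8, 5)): [E, G, B, H, D, F, I, A, C]

Answer: 0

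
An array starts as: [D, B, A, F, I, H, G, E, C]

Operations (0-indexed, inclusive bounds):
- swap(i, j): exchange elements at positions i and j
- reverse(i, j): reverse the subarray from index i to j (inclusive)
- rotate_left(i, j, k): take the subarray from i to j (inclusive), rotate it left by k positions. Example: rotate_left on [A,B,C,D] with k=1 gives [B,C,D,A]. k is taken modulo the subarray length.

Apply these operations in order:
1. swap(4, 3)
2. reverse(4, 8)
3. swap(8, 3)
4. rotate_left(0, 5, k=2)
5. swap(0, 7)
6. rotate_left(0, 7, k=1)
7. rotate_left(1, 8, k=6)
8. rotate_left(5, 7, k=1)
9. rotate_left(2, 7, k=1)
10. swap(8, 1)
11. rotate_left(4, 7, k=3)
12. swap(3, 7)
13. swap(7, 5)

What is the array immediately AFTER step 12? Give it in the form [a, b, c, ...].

After 1 (swap(4, 3)): [D, B, A, I, F, H, G, E, C]
After 2 (reverse(4, 8)): [D, B, A, I, C, E, G, H, F]
After 3 (swap(8, 3)): [D, B, A, F, C, E, G, H, I]
After 4 (rotate_left(0, 5, k=2)): [A, F, C, E, D, B, G, H, I]
After 5 (swap(0, 7)): [H, F, C, E, D, B, G, A, I]
After 6 (rotate_left(0, 7, k=1)): [F, C, E, D, B, G, A, H, I]
After 7 (rotate_left(1, 8, k=6)): [F, H, I, C, E, D, B, G, A]
After 8 (rotate_left(5, 7, k=1)): [F, H, I, C, E, B, G, D, A]
After 9 (rotate_left(2, 7, k=1)): [F, H, C, E, B, G, D, I, A]
After 10 (swap(8, 1)): [F, A, C, E, B, G, D, I, H]
After 11 (rotate_left(4, 7, k=3)): [F, A, C, E, I, B, G, D, H]
After 12 (swap(3, 7)): [F, A, C, D, I, B, G, E, H]

Answer: [F, A, C, D, I, B, G, E, H]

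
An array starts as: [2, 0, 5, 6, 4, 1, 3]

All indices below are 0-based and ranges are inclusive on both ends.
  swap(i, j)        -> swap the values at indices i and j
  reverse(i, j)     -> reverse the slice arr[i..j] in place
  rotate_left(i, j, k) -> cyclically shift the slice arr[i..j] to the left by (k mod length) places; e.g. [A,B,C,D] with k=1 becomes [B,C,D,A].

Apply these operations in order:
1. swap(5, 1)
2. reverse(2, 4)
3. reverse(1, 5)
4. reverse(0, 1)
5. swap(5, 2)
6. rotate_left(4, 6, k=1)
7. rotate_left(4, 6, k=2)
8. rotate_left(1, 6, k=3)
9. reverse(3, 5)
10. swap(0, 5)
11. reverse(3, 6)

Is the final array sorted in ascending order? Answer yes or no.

After 1 (swap(5, 1)): [2, 1, 5, 6, 4, 0, 3]
After 2 (reverse(2, 4)): [2, 1, 4, 6, 5, 0, 3]
After 3 (reverse(1, 5)): [2, 0, 5, 6, 4, 1, 3]
After 4 (reverse(0, 1)): [0, 2, 5, 6, 4, 1, 3]
After 5 (swap(5, 2)): [0, 2, 1, 6, 4, 5, 3]
After 6 (rotate_left(4, 6, k=1)): [0, 2, 1, 6, 5, 3, 4]
After 7 (rotate_left(4, 6, k=2)): [0, 2, 1, 6, 4, 5, 3]
After 8 (rotate_left(1, 6, k=3)): [0, 4, 5, 3, 2, 1, 6]
After 9 (reverse(3, 5)): [0, 4, 5, 1, 2, 3, 6]
After 10 (swap(0, 5)): [3, 4, 5, 1, 2, 0, 6]
After 11 (reverse(3, 6)): [3, 4, 5, 6, 0, 2, 1]

Answer: no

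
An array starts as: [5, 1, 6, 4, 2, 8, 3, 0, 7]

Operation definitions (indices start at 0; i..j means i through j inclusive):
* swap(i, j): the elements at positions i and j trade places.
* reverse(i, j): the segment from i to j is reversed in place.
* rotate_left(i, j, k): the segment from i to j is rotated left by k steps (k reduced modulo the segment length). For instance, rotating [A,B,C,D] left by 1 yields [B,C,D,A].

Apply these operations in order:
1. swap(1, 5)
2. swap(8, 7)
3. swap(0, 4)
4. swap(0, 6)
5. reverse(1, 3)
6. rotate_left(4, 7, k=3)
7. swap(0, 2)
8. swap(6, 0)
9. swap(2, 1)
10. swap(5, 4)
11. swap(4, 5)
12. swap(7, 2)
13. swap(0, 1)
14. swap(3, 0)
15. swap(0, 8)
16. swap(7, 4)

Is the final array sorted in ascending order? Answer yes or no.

Answer: yes

Derivation:
After 1 (swap(1, 5)): [5, 8, 6, 4, 2, 1, 3, 0, 7]
After 2 (swap(8, 7)): [5, 8, 6, 4, 2, 1, 3, 7, 0]
After 3 (swap(0, 4)): [2, 8, 6, 4, 5, 1, 3, 7, 0]
After 4 (swap(0, 6)): [3, 8, 6, 4, 5, 1, 2, 7, 0]
After 5 (reverse(1, 3)): [3, 4, 6, 8, 5, 1, 2, 7, 0]
After 6 (rotate_left(4, 7, k=3)): [3, 4, 6, 8, 7, 5, 1, 2, 0]
After 7 (swap(0, 2)): [6, 4, 3, 8, 7, 5, 1, 2, 0]
After 8 (swap(6, 0)): [1, 4, 3, 8, 7, 5, 6, 2, 0]
After 9 (swap(2, 1)): [1, 3, 4, 8, 7, 5, 6, 2, 0]
After 10 (swap(5, 4)): [1, 3, 4, 8, 5, 7, 6, 2, 0]
After 11 (swap(4, 5)): [1, 3, 4, 8, 7, 5, 6, 2, 0]
After 12 (swap(7, 2)): [1, 3, 2, 8, 7, 5, 6, 4, 0]
After 13 (swap(0, 1)): [3, 1, 2, 8, 7, 5, 6, 4, 0]
After 14 (swap(3, 0)): [8, 1, 2, 3, 7, 5, 6, 4, 0]
After 15 (swap(0, 8)): [0, 1, 2, 3, 7, 5, 6, 4, 8]
After 16 (swap(7, 4)): [0, 1, 2, 3, 4, 5, 6, 7, 8]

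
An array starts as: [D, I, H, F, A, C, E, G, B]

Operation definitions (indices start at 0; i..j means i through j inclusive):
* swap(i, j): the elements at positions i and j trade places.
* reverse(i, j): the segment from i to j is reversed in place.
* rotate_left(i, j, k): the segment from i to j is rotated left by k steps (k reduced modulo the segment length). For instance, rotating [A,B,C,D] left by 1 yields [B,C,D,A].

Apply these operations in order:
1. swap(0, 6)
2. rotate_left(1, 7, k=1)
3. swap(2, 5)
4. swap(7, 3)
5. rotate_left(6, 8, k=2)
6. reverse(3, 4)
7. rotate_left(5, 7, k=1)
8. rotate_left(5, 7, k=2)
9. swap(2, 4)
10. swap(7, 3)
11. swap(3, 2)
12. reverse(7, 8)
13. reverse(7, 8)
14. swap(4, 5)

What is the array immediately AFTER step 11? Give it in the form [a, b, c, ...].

Answer: [E, H, G, I, D, F, B, C, A]

Derivation:
After 1 (swap(0, 6)): [E, I, H, F, A, C, D, G, B]
After 2 (rotate_left(1, 7, k=1)): [E, H, F, A, C, D, G, I, B]
After 3 (swap(2, 5)): [E, H, D, A, C, F, G, I, B]
After 4 (swap(7, 3)): [E, H, D, I, C, F, G, A, B]
After 5 (rotate_left(6, 8, k=2)): [E, H, D, I, C, F, B, G, A]
After 6 (reverse(3, 4)): [E, H, D, C, I, F, B, G, A]
After 7 (rotate_left(5, 7, k=1)): [E, H, D, C, I, B, G, F, A]
After 8 (rotate_left(5, 7, k=2)): [E, H, D, C, I, F, B, G, A]
After 9 (swap(2, 4)): [E, H, I, C, D, F, B, G, A]
After 10 (swap(7, 3)): [E, H, I, G, D, F, B, C, A]
After 11 (swap(3, 2)): [E, H, G, I, D, F, B, C, A]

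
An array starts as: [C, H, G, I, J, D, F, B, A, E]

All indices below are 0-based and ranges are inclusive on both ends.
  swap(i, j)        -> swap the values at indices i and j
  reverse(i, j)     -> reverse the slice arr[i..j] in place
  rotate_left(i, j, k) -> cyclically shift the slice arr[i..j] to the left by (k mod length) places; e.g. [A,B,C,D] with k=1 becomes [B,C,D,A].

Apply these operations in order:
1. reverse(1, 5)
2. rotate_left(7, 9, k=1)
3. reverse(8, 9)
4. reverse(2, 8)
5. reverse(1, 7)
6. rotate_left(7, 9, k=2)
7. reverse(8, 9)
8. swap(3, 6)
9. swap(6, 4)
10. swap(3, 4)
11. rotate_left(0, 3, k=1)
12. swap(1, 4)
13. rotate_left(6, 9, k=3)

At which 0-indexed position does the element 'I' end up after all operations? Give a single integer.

Answer: 0

Derivation:
After 1 (reverse(1, 5)): [C, D, J, I, G, H, F, B, A, E]
After 2 (rotate_left(7, 9, k=1)): [C, D, J, I, G, H, F, A, E, B]
After 3 (reverse(8, 9)): [C, D, J, I, G, H, F, A, B, E]
After 4 (reverse(2, 8)): [C, D, B, A, F, H, G, I, J, E]
After 5 (reverse(1, 7)): [C, I, G, H, F, A, B, D, J, E]
After 6 (rotate_left(7, 9, k=2)): [C, I, G, H, F, A, B, E, D, J]
After 7 (reverse(8, 9)): [C, I, G, H, F, A, B, E, J, D]
After 8 (swap(3, 6)): [C, I, G, B, F, A, H, E, J, D]
After 9 (swap(6, 4)): [C, I, G, B, H, A, F, E, J, D]
After 10 (swap(3, 4)): [C, I, G, H, B, A, F, E, J, D]
After 11 (rotate_left(0, 3, k=1)): [I, G, H, C, B, A, F, E, J, D]
After 12 (swap(1, 4)): [I, B, H, C, G, A, F, E, J, D]
After 13 (rotate_left(6, 9, k=3)): [I, B, H, C, G, A, D, F, E, J]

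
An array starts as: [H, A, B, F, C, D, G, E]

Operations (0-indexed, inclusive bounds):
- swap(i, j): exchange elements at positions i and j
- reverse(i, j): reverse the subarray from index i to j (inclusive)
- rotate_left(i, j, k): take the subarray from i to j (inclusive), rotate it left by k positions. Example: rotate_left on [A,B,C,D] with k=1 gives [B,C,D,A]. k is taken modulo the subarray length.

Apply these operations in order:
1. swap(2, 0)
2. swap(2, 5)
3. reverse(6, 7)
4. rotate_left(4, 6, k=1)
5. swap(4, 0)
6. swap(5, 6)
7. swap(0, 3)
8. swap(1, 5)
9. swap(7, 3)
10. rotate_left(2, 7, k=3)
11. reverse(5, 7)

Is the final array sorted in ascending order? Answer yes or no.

Answer: no

Derivation:
After 1 (swap(2, 0)): [B, A, H, F, C, D, G, E]
After 2 (swap(2, 5)): [B, A, D, F, C, H, G, E]
After 3 (reverse(6, 7)): [B, A, D, F, C, H, E, G]
After 4 (rotate_left(4, 6, k=1)): [B, A, D, F, H, E, C, G]
After 5 (swap(4, 0)): [H, A, D, F, B, E, C, G]
After 6 (swap(5, 6)): [H, A, D, F, B, C, E, G]
After 7 (swap(0, 3)): [F, A, D, H, B, C, E, G]
After 8 (swap(1, 5)): [F, C, D, H, B, A, E, G]
After 9 (swap(7, 3)): [F, C, D, G, B, A, E, H]
After 10 (rotate_left(2, 7, k=3)): [F, C, A, E, H, D, G, B]
After 11 (reverse(5, 7)): [F, C, A, E, H, B, G, D]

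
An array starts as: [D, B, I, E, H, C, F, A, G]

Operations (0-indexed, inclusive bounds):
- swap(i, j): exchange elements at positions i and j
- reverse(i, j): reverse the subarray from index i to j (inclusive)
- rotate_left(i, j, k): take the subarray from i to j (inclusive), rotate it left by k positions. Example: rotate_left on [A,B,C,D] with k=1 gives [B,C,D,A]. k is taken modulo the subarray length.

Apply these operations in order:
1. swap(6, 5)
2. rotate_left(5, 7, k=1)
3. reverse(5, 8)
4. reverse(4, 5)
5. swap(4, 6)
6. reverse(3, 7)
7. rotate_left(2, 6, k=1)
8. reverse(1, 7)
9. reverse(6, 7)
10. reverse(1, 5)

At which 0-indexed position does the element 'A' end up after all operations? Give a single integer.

Answer: 7

Derivation:
After 1 (swap(6, 5)): [D, B, I, E, H, F, C, A, G]
After 2 (rotate_left(5, 7, k=1)): [D, B, I, E, H, C, A, F, G]
After 3 (reverse(5, 8)): [D, B, I, E, H, G, F, A, C]
After 4 (reverse(4, 5)): [D, B, I, E, G, H, F, A, C]
After 5 (swap(4, 6)): [D, B, I, E, F, H, G, A, C]
After 6 (reverse(3, 7)): [D, B, I, A, G, H, F, E, C]
After 7 (rotate_left(2, 6, k=1)): [D, B, A, G, H, F, I, E, C]
After 8 (reverse(1, 7)): [D, E, I, F, H, G, A, B, C]
After 9 (reverse(6, 7)): [D, E, I, F, H, G, B, A, C]
After 10 (reverse(1, 5)): [D, G, H, F, I, E, B, A, C]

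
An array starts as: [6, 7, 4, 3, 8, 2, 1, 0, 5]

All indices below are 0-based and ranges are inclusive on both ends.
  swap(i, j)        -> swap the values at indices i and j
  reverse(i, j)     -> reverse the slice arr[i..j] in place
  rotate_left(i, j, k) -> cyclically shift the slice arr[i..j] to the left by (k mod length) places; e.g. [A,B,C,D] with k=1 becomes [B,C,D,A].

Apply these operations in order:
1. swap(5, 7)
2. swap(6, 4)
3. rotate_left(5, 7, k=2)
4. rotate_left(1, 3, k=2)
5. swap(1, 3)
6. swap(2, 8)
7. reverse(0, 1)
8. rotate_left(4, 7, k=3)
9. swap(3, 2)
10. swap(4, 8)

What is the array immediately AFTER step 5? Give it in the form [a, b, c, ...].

Answer: [6, 4, 7, 3, 1, 2, 0, 8, 5]

Derivation:
After 1 (swap(5, 7)): [6, 7, 4, 3, 8, 0, 1, 2, 5]
After 2 (swap(6, 4)): [6, 7, 4, 3, 1, 0, 8, 2, 5]
After 3 (rotate_left(5, 7, k=2)): [6, 7, 4, 3, 1, 2, 0, 8, 5]
After 4 (rotate_left(1, 3, k=2)): [6, 3, 7, 4, 1, 2, 0, 8, 5]
After 5 (swap(1, 3)): [6, 4, 7, 3, 1, 2, 0, 8, 5]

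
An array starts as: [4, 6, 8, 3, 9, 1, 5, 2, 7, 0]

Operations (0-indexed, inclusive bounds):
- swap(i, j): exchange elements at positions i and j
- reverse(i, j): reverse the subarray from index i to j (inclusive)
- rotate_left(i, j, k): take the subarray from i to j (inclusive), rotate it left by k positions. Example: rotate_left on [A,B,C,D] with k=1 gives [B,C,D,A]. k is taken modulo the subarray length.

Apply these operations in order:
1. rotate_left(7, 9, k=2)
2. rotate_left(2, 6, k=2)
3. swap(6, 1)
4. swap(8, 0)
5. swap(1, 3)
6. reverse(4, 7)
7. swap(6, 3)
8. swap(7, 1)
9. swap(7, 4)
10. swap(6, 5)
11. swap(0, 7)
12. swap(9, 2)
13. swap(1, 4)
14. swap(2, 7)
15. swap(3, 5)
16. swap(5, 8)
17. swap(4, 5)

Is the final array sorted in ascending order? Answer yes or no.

After 1 (rotate_left(7, 9, k=2)): [4, 6, 8, 3, 9, 1, 5, 0, 2, 7]
After 2 (rotate_left(2, 6, k=2)): [4, 6, 9, 1, 5, 8, 3, 0, 2, 7]
After 3 (swap(6, 1)): [4, 3, 9, 1, 5, 8, 6, 0, 2, 7]
After 4 (swap(8, 0)): [2, 3, 9, 1, 5, 8, 6, 0, 4, 7]
After 5 (swap(1, 3)): [2, 1, 9, 3, 5, 8, 6, 0, 4, 7]
After 6 (reverse(4, 7)): [2, 1, 9, 3, 0, 6, 8, 5, 4, 7]
After 7 (swap(6, 3)): [2, 1, 9, 8, 0, 6, 3, 5, 4, 7]
After 8 (swap(7, 1)): [2, 5, 9, 8, 0, 6, 3, 1, 4, 7]
After 9 (swap(7, 4)): [2, 5, 9, 8, 1, 6, 3, 0, 4, 7]
After 10 (swap(6, 5)): [2, 5, 9, 8, 1, 3, 6, 0, 4, 7]
After 11 (swap(0, 7)): [0, 5, 9, 8, 1, 3, 6, 2, 4, 7]
After 12 (swap(9, 2)): [0, 5, 7, 8, 1, 3, 6, 2, 4, 9]
After 13 (swap(1, 4)): [0, 1, 7, 8, 5, 3, 6, 2, 4, 9]
After 14 (swap(2, 7)): [0, 1, 2, 8, 5, 3, 6, 7, 4, 9]
After 15 (swap(3, 5)): [0, 1, 2, 3, 5, 8, 6, 7, 4, 9]
After 16 (swap(5, 8)): [0, 1, 2, 3, 5, 4, 6, 7, 8, 9]
After 17 (swap(4, 5)): [0, 1, 2, 3, 4, 5, 6, 7, 8, 9]

Answer: yes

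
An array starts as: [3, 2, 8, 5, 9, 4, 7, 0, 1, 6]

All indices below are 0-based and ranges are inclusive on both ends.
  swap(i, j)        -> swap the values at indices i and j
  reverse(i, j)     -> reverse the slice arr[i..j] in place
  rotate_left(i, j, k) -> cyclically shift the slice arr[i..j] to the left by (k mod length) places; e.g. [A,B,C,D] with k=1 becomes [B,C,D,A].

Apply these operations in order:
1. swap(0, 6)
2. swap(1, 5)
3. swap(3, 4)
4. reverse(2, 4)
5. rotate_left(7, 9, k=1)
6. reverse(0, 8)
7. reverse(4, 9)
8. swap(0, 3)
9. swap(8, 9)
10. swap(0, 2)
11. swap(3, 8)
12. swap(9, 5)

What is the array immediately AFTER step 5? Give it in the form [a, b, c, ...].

After 1 (swap(0, 6)): [7, 2, 8, 5, 9, 4, 3, 0, 1, 6]
After 2 (swap(1, 5)): [7, 4, 8, 5, 9, 2, 3, 0, 1, 6]
After 3 (swap(3, 4)): [7, 4, 8, 9, 5, 2, 3, 0, 1, 6]
After 4 (reverse(2, 4)): [7, 4, 5, 9, 8, 2, 3, 0, 1, 6]
After 5 (rotate_left(7, 9, k=1)): [7, 4, 5, 9, 8, 2, 3, 1, 6, 0]

Answer: [7, 4, 5, 9, 8, 2, 3, 1, 6, 0]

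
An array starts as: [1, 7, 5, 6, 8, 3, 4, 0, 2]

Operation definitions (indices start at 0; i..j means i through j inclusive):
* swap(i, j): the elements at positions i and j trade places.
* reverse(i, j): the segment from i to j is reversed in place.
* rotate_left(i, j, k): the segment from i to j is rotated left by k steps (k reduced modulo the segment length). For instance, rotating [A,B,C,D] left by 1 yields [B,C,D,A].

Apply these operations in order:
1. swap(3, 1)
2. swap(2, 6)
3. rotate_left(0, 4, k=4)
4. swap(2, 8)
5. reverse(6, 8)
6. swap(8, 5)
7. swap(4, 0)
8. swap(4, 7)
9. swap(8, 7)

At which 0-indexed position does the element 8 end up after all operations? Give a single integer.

After 1 (swap(3, 1)): [1, 6, 5, 7, 8, 3, 4, 0, 2]
After 2 (swap(2, 6)): [1, 6, 4, 7, 8, 3, 5, 0, 2]
After 3 (rotate_left(0, 4, k=4)): [8, 1, 6, 4, 7, 3, 5, 0, 2]
After 4 (swap(2, 8)): [8, 1, 2, 4, 7, 3, 5, 0, 6]
After 5 (reverse(6, 8)): [8, 1, 2, 4, 7, 3, 6, 0, 5]
After 6 (swap(8, 5)): [8, 1, 2, 4, 7, 5, 6, 0, 3]
After 7 (swap(4, 0)): [7, 1, 2, 4, 8, 5, 6, 0, 3]
After 8 (swap(4, 7)): [7, 1, 2, 4, 0, 5, 6, 8, 3]
After 9 (swap(8, 7)): [7, 1, 2, 4, 0, 5, 6, 3, 8]

Answer: 8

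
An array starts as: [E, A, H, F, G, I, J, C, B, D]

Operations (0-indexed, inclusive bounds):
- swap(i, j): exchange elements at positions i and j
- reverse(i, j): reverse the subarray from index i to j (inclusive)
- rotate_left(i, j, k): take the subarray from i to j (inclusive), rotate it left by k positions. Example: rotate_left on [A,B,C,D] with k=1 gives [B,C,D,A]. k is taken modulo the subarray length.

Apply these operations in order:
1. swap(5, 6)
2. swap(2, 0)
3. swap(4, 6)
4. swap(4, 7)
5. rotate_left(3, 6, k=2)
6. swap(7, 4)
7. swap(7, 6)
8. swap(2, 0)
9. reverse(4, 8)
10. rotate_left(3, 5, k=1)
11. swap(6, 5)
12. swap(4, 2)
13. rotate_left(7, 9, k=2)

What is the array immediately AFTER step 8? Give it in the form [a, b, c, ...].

Answer: [E, A, H, J, I, F, G, C, B, D]

Derivation:
After 1 (swap(5, 6)): [E, A, H, F, G, J, I, C, B, D]
After 2 (swap(2, 0)): [H, A, E, F, G, J, I, C, B, D]
After 3 (swap(4, 6)): [H, A, E, F, I, J, G, C, B, D]
After 4 (swap(4, 7)): [H, A, E, F, C, J, G, I, B, D]
After 5 (rotate_left(3, 6, k=2)): [H, A, E, J, G, F, C, I, B, D]
After 6 (swap(7, 4)): [H, A, E, J, I, F, C, G, B, D]
After 7 (swap(7, 6)): [H, A, E, J, I, F, G, C, B, D]
After 8 (swap(2, 0)): [E, A, H, J, I, F, G, C, B, D]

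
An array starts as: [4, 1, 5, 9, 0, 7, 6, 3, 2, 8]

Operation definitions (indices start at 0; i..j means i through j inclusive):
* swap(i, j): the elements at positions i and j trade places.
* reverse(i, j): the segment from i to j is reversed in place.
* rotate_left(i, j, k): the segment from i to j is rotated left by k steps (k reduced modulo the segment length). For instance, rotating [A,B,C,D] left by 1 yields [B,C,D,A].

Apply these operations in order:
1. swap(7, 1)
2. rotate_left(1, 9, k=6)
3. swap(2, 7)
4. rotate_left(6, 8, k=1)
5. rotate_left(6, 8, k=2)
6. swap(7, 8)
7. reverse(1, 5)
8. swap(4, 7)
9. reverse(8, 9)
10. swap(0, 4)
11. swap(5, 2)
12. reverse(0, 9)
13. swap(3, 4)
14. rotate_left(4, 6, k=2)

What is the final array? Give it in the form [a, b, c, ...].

Answer: [2, 6, 0, 3, 8, 9, 4, 1, 5, 7]

Derivation:
After 1 (swap(7, 1)): [4, 3, 5, 9, 0, 7, 6, 1, 2, 8]
After 2 (rotate_left(1, 9, k=6)): [4, 1, 2, 8, 3, 5, 9, 0, 7, 6]
After 3 (swap(2, 7)): [4, 1, 0, 8, 3, 5, 9, 2, 7, 6]
After 4 (rotate_left(6, 8, k=1)): [4, 1, 0, 8, 3, 5, 2, 7, 9, 6]
After 5 (rotate_left(6, 8, k=2)): [4, 1, 0, 8, 3, 5, 9, 2, 7, 6]
After 6 (swap(7, 8)): [4, 1, 0, 8, 3, 5, 9, 7, 2, 6]
After 7 (reverse(1, 5)): [4, 5, 3, 8, 0, 1, 9, 7, 2, 6]
After 8 (swap(4, 7)): [4, 5, 3, 8, 7, 1, 9, 0, 2, 6]
After 9 (reverse(8, 9)): [4, 5, 3, 8, 7, 1, 9, 0, 6, 2]
After 10 (swap(0, 4)): [7, 5, 3, 8, 4, 1, 9, 0, 6, 2]
After 11 (swap(5, 2)): [7, 5, 1, 8, 4, 3, 9, 0, 6, 2]
After 12 (reverse(0, 9)): [2, 6, 0, 9, 3, 4, 8, 1, 5, 7]
After 13 (swap(3, 4)): [2, 6, 0, 3, 9, 4, 8, 1, 5, 7]
After 14 (rotate_left(4, 6, k=2)): [2, 6, 0, 3, 8, 9, 4, 1, 5, 7]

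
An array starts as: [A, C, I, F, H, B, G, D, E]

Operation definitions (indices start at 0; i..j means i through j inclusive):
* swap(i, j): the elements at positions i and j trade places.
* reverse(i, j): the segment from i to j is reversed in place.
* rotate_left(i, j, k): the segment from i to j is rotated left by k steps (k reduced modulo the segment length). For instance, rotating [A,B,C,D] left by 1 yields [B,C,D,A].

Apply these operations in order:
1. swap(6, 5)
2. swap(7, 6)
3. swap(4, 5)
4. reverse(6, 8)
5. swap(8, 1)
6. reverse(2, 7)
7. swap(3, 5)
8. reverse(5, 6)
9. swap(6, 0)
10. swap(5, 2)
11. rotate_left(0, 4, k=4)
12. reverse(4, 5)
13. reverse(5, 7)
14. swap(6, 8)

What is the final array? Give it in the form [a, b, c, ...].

After 1 (swap(6, 5)): [A, C, I, F, H, G, B, D, E]
After 2 (swap(7, 6)): [A, C, I, F, H, G, D, B, E]
After 3 (swap(4, 5)): [A, C, I, F, G, H, D, B, E]
After 4 (reverse(6, 8)): [A, C, I, F, G, H, E, B, D]
After 5 (swap(8, 1)): [A, D, I, F, G, H, E, B, C]
After 6 (reverse(2, 7)): [A, D, B, E, H, G, F, I, C]
After 7 (swap(3, 5)): [A, D, B, G, H, E, F, I, C]
After 8 (reverse(5, 6)): [A, D, B, G, H, F, E, I, C]
After 9 (swap(6, 0)): [E, D, B, G, H, F, A, I, C]
After 10 (swap(5, 2)): [E, D, F, G, H, B, A, I, C]
After 11 (rotate_left(0, 4, k=4)): [H, E, D, F, G, B, A, I, C]
After 12 (reverse(4, 5)): [H, E, D, F, B, G, A, I, C]
After 13 (reverse(5, 7)): [H, E, D, F, B, I, A, G, C]
After 14 (swap(6, 8)): [H, E, D, F, B, I, C, G, A]

Answer: [H, E, D, F, B, I, C, G, A]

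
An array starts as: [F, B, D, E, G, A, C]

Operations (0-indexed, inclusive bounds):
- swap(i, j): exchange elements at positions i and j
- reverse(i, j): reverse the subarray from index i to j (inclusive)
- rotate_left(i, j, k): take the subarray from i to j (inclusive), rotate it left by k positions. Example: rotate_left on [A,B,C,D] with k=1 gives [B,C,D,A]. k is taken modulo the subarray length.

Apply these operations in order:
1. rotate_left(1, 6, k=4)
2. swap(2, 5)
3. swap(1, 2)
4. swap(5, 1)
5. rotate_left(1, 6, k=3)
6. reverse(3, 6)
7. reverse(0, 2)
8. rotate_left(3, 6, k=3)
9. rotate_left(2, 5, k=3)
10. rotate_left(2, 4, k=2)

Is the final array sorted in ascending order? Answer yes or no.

After 1 (rotate_left(1, 6, k=4)): [F, A, C, B, D, E, G]
After 2 (swap(2, 5)): [F, A, E, B, D, C, G]
After 3 (swap(1, 2)): [F, E, A, B, D, C, G]
After 4 (swap(5, 1)): [F, C, A, B, D, E, G]
After 5 (rotate_left(1, 6, k=3)): [F, D, E, G, C, A, B]
After 6 (reverse(3, 6)): [F, D, E, B, A, C, G]
After 7 (reverse(0, 2)): [E, D, F, B, A, C, G]
After 8 (rotate_left(3, 6, k=3)): [E, D, F, G, B, A, C]
After 9 (rotate_left(2, 5, k=3)): [E, D, A, F, G, B, C]
After 10 (rotate_left(2, 4, k=2)): [E, D, G, A, F, B, C]

Answer: no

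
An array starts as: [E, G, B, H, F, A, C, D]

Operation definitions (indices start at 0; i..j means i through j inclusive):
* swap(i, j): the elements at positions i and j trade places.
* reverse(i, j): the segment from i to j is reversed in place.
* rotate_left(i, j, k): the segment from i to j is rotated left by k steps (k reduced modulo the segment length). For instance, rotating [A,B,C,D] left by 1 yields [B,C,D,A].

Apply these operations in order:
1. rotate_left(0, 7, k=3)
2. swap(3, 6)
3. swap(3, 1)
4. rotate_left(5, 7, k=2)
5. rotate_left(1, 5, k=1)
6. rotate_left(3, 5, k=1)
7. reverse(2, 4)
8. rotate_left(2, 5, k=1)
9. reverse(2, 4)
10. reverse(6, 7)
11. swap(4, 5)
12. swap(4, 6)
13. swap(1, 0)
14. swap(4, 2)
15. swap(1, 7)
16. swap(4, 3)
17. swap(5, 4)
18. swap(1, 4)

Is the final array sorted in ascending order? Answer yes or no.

Answer: yes

Derivation:
After 1 (rotate_left(0, 7, k=3)): [H, F, A, C, D, E, G, B]
After 2 (swap(3, 6)): [H, F, A, G, D, E, C, B]
After 3 (swap(3, 1)): [H, G, A, F, D, E, C, B]
After 4 (rotate_left(5, 7, k=2)): [H, G, A, F, D, B, E, C]
After 5 (rotate_left(1, 5, k=1)): [H, A, F, D, B, G, E, C]
After 6 (rotate_left(3, 5, k=1)): [H, A, F, B, G, D, E, C]
After 7 (reverse(2, 4)): [H, A, G, B, F, D, E, C]
After 8 (rotate_left(2, 5, k=1)): [H, A, B, F, D, G, E, C]
After 9 (reverse(2, 4)): [H, A, D, F, B, G, E, C]
After 10 (reverse(6, 7)): [H, A, D, F, B, G, C, E]
After 11 (swap(4, 5)): [H, A, D, F, G, B, C, E]
After 12 (swap(4, 6)): [H, A, D, F, C, B, G, E]
After 13 (swap(1, 0)): [A, H, D, F, C, B, G, E]
After 14 (swap(4, 2)): [A, H, C, F, D, B, G, E]
After 15 (swap(1, 7)): [A, E, C, F, D, B, G, H]
After 16 (swap(4, 3)): [A, E, C, D, F, B, G, H]
After 17 (swap(5, 4)): [A, E, C, D, B, F, G, H]
After 18 (swap(1, 4)): [A, B, C, D, E, F, G, H]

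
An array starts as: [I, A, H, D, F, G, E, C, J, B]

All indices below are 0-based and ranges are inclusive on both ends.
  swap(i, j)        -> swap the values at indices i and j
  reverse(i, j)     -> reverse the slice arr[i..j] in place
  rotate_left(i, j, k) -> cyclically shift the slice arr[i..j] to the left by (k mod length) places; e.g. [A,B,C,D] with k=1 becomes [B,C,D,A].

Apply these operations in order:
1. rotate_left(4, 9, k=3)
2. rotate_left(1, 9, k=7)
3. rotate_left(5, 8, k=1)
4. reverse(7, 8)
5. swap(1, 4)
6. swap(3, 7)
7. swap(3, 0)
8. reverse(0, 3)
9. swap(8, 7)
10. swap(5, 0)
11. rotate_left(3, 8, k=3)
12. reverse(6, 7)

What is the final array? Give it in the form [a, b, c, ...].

Answer: [C, E, H, J, B, A, G, D, I, F]

Derivation:
After 1 (rotate_left(4, 9, k=3)): [I, A, H, D, C, J, B, F, G, E]
After 2 (rotate_left(1, 9, k=7)): [I, G, E, A, H, D, C, J, B, F]
After 3 (rotate_left(5, 8, k=1)): [I, G, E, A, H, C, J, B, D, F]
After 4 (reverse(7, 8)): [I, G, E, A, H, C, J, D, B, F]
After 5 (swap(1, 4)): [I, H, E, A, G, C, J, D, B, F]
After 6 (swap(3, 7)): [I, H, E, D, G, C, J, A, B, F]
After 7 (swap(3, 0)): [D, H, E, I, G, C, J, A, B, F]
After 8 (reverse(0, 3)): [I, E, H, D, G, C, J, A, B, F]
After 9 (swap(8, 7)): [I, E, H, D, G, C, J, B, A, F]
After 10 (swap(5, 0)): [C, E, H, D, G, I, J, B, A, F]
After 11 (rotate_left(3, 8, k=3)): [C, E, H, J, B, A, D, G, I, F]
After 12 (reverse(6, 7)): [C, E, H, J, B, A, G, D, I, F]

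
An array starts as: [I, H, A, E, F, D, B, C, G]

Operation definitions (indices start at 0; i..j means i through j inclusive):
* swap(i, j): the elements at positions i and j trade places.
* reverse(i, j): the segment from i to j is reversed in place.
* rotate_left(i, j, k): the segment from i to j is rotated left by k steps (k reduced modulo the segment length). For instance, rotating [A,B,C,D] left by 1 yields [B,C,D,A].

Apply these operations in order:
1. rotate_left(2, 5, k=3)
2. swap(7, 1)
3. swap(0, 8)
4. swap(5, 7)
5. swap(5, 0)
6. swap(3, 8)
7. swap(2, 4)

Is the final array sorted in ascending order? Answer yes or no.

After 1 (rotate_left(2, 5, k=3)): [I, H, D, A, E, F, B, C, G]
After 2 (swap(7, 1)): [I, C, D, A, E, F, B, H, G]
After 3 (swap(0, 8)): [G, C, D, A, E, F, B, H, I]
After 4 (swap(5, 7)): [G, C, D, A, E, H, B, F, I]
After 5 (swap(5, 0)): [H, C, D, A, E, G, B, F, I]
After 6 (swap(3, 8)): [H, C, D, I, E, G, B, F, A]
After 7 (swap(2, 4)): [H, C, E, I, D, G, B, F, A]

Answer: no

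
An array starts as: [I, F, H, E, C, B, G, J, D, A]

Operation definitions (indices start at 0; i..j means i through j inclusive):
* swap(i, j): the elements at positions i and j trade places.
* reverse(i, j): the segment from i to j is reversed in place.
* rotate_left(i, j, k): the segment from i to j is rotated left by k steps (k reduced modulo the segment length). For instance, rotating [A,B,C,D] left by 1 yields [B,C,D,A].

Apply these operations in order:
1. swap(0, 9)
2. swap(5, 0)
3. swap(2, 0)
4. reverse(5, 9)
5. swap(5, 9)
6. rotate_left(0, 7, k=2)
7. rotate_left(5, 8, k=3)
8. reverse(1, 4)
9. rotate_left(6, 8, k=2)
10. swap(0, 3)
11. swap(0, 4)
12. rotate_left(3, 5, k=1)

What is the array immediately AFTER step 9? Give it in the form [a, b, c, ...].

Answer: [B, D, A, C, E, G, F, J, H, I]

Derivation:
After 1 (swap(0, 9)): [A, F, H, E, C, B, G, J, D, I]
After 2 (swap(5, 0)): [B, F, H, E, C, A, G, J, D, I]
After 3 (swap(2, 0)): [H, F, B, E, C, A, G, J, D, I]
After 4 (reverse(5, 9)): [H, F, B, E, C, I, D, J, G, A]
After 5 (swap(5, 9)): [H, F, B, E, C, A, D, J, G, I]
After 6 (rotate_left(0, 7, k=2)): [B, E, C, A, D, J, H, F, G, I]
After 7 (rotate_left(5, 8, k=3)): [B, E, C, A, D, G, J, H, F, I]
After 8 (reverse(1, 4)): [B, D, A, C, E, G, J, H, F, I]
After 9 (rotate_left(6, 8, k=2)): [B, D, A, C, E, G, F, J, H, I]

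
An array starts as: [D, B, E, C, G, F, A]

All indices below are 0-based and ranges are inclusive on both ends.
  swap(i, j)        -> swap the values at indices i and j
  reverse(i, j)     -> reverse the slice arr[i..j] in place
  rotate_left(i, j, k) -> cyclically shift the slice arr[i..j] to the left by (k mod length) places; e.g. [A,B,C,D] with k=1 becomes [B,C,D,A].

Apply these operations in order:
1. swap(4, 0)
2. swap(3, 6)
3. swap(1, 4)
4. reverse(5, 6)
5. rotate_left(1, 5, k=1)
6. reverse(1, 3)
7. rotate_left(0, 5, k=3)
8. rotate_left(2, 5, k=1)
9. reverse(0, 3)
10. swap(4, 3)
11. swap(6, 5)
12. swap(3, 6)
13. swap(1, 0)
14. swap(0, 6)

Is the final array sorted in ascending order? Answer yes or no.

Answer: yes

Derivation:
After 1 (swap(4, 0)): [G, B, E, C, D, F, A]
After 2 (swap(3, 6)): [G, B, E, A, D, F, C]
After 3 (swap(1, 4)): [G, D, E, A, B, F, C]
After 4 (reverse(5, 6)): [G, D, E, A, B, C, F]
After 5 (rotate_left(1, 5, k=1)): [G, E, A, B, C, D, F]
After 6 (reverse(1, 3)): [G, B, A, E, C, D, F]
After 7 (rotate_left(0, 5, k=3)): [E, C, D, G, B, A, F]
After 8 (rotate_left(2, 5, k=1)): [E, C, G, B, A, D, F]
After 9 (reverse(0, 3)): [B, G, C, E, A, D, F]
After 10 (swap(4, 3)): [B, G, C, A, E, D, F]
After 11 (swap(6, 5)): [B, G, C, A, E, F, D]
After 12 (swap(3, 6)): [B, G, C, D, E, F, A]
After 13 (swap(1, 0)): [G, B, C, D, E, F, A]
After 14 (swap(0, 6)): [A, B, C, D, E, F, G]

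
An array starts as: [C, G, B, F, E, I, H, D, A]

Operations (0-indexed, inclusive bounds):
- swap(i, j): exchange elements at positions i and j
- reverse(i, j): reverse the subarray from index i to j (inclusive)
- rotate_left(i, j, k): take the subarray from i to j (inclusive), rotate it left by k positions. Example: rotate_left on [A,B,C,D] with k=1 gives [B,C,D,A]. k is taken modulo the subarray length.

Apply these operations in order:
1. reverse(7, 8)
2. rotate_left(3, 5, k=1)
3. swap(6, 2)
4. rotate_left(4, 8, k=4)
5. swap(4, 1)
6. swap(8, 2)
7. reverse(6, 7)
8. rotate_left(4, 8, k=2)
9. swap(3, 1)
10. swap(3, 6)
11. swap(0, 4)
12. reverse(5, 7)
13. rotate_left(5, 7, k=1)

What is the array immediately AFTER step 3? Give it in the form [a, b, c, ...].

Answer: [C, G, H, E, I, F, B, A, D]

Derivation:
After 1 (reverse(7, 8)): [C, G, B, F, E, I, H, A, D]
After 2 (rotate_left(3, 5, k=1)): [C, G, B, E, I, F, H, A, D]
After 3 (swap(6, 2)): [C, G, H, E, I, F, B, A, D]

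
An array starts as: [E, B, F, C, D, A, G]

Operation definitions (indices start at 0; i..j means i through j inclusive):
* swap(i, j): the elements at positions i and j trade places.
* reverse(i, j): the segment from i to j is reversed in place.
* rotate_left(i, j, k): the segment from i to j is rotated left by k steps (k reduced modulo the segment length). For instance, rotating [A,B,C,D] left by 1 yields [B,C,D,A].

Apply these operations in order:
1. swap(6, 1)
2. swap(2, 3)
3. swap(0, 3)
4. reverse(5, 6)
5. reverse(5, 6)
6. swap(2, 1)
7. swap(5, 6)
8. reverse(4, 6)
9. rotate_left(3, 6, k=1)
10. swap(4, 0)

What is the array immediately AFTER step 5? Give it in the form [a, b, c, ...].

Answer: [F, G, C, E, D, A, B]

Derivation:
After 1 (swap(6, 1)): [E, G, F, C, D, A, B]
After 2 (swap(2, 3)): [E, G, C, F, D, A, B]
After 3 (swap(0, 3)): [F, G, C, E, D, A, B]
After 4 (reverse(5, 6)): [F, G, C, E, D, B, A]
After 5 (reverse(5, 6)): [F, G, C, E, D, A, B]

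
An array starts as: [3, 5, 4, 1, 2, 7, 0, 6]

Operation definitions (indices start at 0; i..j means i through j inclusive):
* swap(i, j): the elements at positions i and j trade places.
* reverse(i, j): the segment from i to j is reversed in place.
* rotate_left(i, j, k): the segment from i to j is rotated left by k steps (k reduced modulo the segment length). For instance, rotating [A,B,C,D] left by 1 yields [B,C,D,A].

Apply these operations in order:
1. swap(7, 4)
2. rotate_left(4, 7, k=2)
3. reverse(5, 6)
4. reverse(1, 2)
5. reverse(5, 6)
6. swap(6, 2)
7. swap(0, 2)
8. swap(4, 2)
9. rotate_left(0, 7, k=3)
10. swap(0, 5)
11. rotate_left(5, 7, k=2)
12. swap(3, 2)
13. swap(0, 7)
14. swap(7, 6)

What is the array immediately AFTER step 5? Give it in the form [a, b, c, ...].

Answer: [3, 4, 5, 1, 0, 2, 6, 7]

Derivation:
After 1 (swap(7, 4)): [3, 5, 4, 1, 6, 7, 0, 2]
After 2 (rotate_left(4, 7, k=2)): [3, 5, 4, 1, 0, 2, 6, 7]
After 3 (reverse(5, 6)): [3, 5, 4, 1, 0, 6, 2, 7]
After 4 (reverse(1, 2)): [3, 4, 5, 1, 0, 6, 2, 7]
After 5 (reverse(5, 6)): [3, 4, 5, 1, 0, 2, 6, 7]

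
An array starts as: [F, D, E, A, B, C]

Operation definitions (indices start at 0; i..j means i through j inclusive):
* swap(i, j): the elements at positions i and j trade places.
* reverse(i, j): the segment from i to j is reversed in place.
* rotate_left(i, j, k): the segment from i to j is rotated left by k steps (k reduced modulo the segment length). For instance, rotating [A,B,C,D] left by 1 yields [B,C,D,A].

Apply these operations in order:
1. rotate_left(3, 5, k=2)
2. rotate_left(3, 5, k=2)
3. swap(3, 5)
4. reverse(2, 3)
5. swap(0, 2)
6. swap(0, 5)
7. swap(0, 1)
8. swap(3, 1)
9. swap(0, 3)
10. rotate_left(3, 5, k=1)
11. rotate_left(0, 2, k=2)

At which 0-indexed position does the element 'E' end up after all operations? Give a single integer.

Answer: 2

Derivation:
After 1 (rotate_left(3, 5, k=2)): [F, D, E, C, A, B]
After 2 (rotate_left(3, 5, k=2)): [F, D, E, B, C, A]
After 3 (swap(3, 5)): [F, D, E, A, C, B]
After 4 (reverse(2, 3)): [F, D, A, E, C, B]
After 5 (swap(0, 2)): [A, D, F, E, C, B]
After 6 (swap(0, 5)): [B, D, F, E, C, A]
After 7 (swap(0, 1)): [D, B, F, E, C, A]
After 8 (swap(3, 1)): [D, E, F, B, C, A]
After 9 (swap(0, 3)): [B, E, F, D, C, A]
After 10 (rotate_left(3, 5, k=1)): [B, E, F, C, A, D]
After 11 (rotate_left(0, 2, k=2)): [F, B, E, C, A, D]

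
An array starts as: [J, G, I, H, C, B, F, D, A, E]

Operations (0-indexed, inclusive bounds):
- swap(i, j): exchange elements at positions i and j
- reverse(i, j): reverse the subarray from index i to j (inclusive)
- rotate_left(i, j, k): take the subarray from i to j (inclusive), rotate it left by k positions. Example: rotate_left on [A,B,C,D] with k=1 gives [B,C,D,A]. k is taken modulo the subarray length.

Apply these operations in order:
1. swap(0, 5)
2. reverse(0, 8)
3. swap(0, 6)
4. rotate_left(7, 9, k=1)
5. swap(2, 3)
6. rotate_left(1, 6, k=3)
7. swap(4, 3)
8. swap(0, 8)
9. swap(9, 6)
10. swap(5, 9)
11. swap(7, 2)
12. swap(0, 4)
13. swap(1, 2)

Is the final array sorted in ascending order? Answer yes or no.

Answer: yes

Derivation:
After 1 (swap(0, 5)): [B, G, I, H, C, J, F, D, A, E]
After 2 (reverse(0, 8)): [A, D, F, J, C, H, I, G, B, E]
After 3 (swap(0, 6)): [I, D, F, J, C, H, A, G, B, E]
After 4 (rotate_left(7, 9, k=1)): [I, D, F, J, C, H, A, B, E, G]
After 5 (swap(2, 3)): [I, D, J, F, C, H, A, B, E, G]
After 6 (rotate_left(1, 6, k=3)): [I, C, H, A, D, J, F, B, E, G]
After 7 (swap(4, 3)): [I, C, H, D, A, J, F, B, E, G]
After 8 (swap(0, 8)): [E, C, H, D, A, J, F, B, I, G]
After 9 (swap(9, 6)): [E, C, H, D, A, J, G, B, I, F]
After 10 (swap(5, 9)): [E, C, H, D, A, F, G, B, I, J]
After 11 (swap(7, 2)): [E, C, B, D, A, F, G, H, I, J]
After 12 (swap(0, 4)): [A, C, B, D, E, F, G, H, I, J]
After 13 (swap(1, 2)): [A, B, C, D, E, F, G, H, I, J]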